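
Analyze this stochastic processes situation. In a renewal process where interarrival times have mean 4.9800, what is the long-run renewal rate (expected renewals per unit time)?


Long-run renewal rate = 1/E(X)
= 1/4.9800
= 0.2008

0.2008


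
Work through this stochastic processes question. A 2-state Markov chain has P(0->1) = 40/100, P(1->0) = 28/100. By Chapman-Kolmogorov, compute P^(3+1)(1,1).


P^4 = P^3 * P^1
Computing via matrix multiplication of the transition matrix.
Entry (1,1) of P^4 = 0.5926

0.5926


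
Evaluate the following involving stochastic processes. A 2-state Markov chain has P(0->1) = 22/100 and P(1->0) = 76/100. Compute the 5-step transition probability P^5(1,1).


Computing P^5 by matrix multiplication.
P = [[0.7800, 0.2200], [0.7600, 0.2400]]
After raising P to the power 5:
P^5(1,1) = 0.2245

0.2245


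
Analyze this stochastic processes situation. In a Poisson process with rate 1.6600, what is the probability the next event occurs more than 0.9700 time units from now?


P(X > t) = exp(-lambda * t)
= exp(-1.6600 * 0.9700)
= exp(-1.6102) = 0.1998

0.1998


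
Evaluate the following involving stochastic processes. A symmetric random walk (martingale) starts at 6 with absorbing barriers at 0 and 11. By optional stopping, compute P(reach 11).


By optional stopping theorem: E(M at tau) = M(0) = 6
P(hit 11)*11 + P(hit 0)*0 = 6
P(hit 11) = (6 - 0)/(11 - 0) = 6/11 = 0.5455

0.5455


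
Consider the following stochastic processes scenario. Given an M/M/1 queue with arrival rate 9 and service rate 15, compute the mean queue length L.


rho = 9/15 = 0.6000
L = rho/(1-rho)
= 0.6000/0.4000
= 1.5000

1.5000


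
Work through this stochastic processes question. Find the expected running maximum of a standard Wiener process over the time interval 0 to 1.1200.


E(max B(s)) = sqrt(2t/pi)
= sqrt(2*1.1200/pi)
= sqrt(0.7130)
= 0.8444

0.8444


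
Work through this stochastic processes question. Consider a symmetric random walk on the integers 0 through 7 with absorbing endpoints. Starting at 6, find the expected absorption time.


For symmetric RW on 0,...,N with absorbing barriers, E(i) = i*(N-i)
E(6) = 6 * 1 = 6

6


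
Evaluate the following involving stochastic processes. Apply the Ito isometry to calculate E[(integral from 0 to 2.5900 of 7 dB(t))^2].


By Ito isometry: E[(int f dB)^2] = int f^2 dt
= 7^2 * 2.5900
= 49 * 2.5900 = 126.9100

126.9100


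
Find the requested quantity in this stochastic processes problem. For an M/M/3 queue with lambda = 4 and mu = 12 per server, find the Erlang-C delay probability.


a = lambda/mu = 0.3333
rho = a/c = 0.1111
Erlang-C formula applied:
C(c,a) = 0.0050

0.0050


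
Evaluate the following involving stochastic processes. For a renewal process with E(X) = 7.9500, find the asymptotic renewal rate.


Long-run renewal rate = 1/E(X)
= 1/7.9500
= 0.1258

0.1258


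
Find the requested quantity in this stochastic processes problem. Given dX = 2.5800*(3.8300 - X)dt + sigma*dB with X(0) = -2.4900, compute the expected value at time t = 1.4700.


E[X(t)] = mu + (X(0) - mu)*exp(-theta*t)
= 3.8300 + (-2.4900 - 3.8300)*exp(-2.5800*1.4700)
= 3.8300 + -6.3200 * 0.0225
= 3.6876

3.6876


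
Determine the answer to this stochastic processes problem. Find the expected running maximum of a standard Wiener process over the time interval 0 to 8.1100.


E(max B(s)) = sqrt(2t/pi)
= sqrt(2*8.1100/pi)
= sqrt(5.1630)
= 2.2722

2.2722


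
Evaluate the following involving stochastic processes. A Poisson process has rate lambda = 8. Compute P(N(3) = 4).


P(N(t)=k) = (lambda*t)^k * exp(-lambda*t) / k!
lambda*t = 24
= 24^4 * exp(-24) / 4!
= 331776 * 3.7751e-11 / 24
= 5.2187e-07

5.2187e-07


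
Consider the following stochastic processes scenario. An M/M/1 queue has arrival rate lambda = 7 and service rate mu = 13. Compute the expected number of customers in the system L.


rho = 7/13 = 0.5385
L = rho/(1-rho)
= 0.5385/0.4615
= 1.1667

1.1667


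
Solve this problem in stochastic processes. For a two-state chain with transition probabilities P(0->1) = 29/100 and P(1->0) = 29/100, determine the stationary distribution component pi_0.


Stationary distribution: pi_0 = p10/(p01+p10), pi_1 = p01/(p01+p10)
p01 = 0.2900, p10 = 0.2900
pi_0 = 0.5000

0.5000


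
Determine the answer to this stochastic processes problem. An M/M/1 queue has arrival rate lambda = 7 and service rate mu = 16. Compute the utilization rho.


rho = lambda/mu
= 7/16
= 0.4375

0.4375


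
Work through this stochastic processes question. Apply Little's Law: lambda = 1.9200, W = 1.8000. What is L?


Little's Law: L = lambda * W
= 1.9200 * 1.8000
= 3.4560

3.4560


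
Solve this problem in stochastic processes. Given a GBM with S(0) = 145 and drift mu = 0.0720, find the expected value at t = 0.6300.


E[S(t)] = S(0) * exp(mu * t)
= 145 * exp(0.0720 * 0.6300)
= 145 * 1.0464
= 151.7287

151.7287


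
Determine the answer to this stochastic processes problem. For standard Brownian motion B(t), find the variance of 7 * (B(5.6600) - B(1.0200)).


Var(alpha*(B(t)-B(s))) = alpha^2 * (t-s)
= 7^2 * (5.6600 - 1.0200)
= 49 * 4.6400
= 227.3600

227.3600


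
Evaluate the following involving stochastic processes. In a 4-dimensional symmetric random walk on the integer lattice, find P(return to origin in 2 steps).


P(return in 2 steps) = P(reverse first step) = 1/(2d)
= 1/8
= 0.1250

0.1250


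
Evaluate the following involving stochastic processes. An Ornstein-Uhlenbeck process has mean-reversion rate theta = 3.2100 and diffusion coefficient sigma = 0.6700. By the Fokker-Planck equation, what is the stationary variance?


Stationary variance = sigma^2 / (2*theta)
= 0.6700^2 / (2*3.2100)
= 0.4489 / 6.4200
= 0.0699

0.0699


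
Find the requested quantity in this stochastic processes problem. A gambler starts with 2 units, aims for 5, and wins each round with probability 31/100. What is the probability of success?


Gambler's ruin formula:
r = q/p = 0.6900/0.3100 = 2.2258
P(win) = (1 - r^i)/(1 - r^N)
= (1 - 2.2258^2)/(1 - 2.2258^5)
= 0.0737

0.0737


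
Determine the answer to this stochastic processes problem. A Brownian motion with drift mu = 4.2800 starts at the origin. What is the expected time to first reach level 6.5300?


Expected first passage time = a/mu
= 6.5300/4.2800
= 1.5257

1.5257


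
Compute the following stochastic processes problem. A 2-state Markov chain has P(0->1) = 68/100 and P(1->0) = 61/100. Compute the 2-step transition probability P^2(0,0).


Computing P^2 by matrix multiplication.
P = [[0.3200, 0.6800], [0.6100, 0.3900]]
After raising P to the power 2:
P^2(0,0) = 0.5172

0.5172


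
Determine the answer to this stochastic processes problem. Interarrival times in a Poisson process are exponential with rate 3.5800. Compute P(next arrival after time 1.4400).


P(X > t) = exp(-lambda * t)
= exp(-3.5800 * 1.4400)
= exp(-5.1552) = 0.0058

0.0058


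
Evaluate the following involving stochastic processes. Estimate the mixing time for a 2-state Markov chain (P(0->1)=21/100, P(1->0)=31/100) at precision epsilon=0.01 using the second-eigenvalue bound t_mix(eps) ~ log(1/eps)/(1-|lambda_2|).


lambda_2 = |1 - p01 - p10| = |1 - 0.2100 - 0.3100| = 0.4800
t_mix ~ log(1/eps)/(1 - |lambda_2|)
= log(100)/(1 - 0.4800) = 4.6052/0.5200
= 8.8561

8.8561


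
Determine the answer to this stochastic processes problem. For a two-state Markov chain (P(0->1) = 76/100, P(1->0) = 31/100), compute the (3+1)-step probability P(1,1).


P^4 = P^3 * P^1
Computing via matrix multiplication of the transition matrix.
Entry (1,1) of P^4 = 0.7103

0.7103


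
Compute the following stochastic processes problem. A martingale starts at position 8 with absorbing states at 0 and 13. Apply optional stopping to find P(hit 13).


By optional stopping theorem: E(M at tau) = M(0) = 8
P(hit 13)*13 + P(hit 0)*0 = 8
P(hit 13) = (8 - 0)/(13 - 0) = 8/13 = 0.6154

0.6154


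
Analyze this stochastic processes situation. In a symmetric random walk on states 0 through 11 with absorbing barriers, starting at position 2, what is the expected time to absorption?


For symmetric RW on 0,...,N with absorbing barriers, E(i) = i*(N-i)
E(2) = 2 * 9 = 18

18


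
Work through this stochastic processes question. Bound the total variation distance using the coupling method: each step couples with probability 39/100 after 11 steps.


TV distance bound <= (1-delta)^n
= (1 - 0.3900)^11
= 0.6100^11
= 0.0044

0.0044


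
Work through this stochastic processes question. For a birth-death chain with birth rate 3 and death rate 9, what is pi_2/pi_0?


For birth-death process, pi_n/pi_0 = (lambda/mu)^n
= (3/9)^2
= 0.1111

0.1111


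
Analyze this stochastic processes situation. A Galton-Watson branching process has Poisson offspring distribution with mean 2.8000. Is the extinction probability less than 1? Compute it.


Since mu = 2.8000 > 1, extinction prob q < 1.
Solve s = exp(mu*(s-1)) iteratively.
q = 0.0750

0.0750


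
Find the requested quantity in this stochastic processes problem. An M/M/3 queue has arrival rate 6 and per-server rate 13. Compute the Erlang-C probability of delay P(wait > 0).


a = lambda/mu = 0.4615
rho = a/c = 0.1538
Erlang-C formula applied:
C(c,a) = 0.0122

0.0122


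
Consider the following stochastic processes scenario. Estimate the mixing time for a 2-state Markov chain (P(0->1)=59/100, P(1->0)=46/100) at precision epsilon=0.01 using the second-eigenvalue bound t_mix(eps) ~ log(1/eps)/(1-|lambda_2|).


lambda_2 = |1 - p01 - p10| = |1 - 0.5900 - 0.4600| = 0.0500
t_mix ~ log(1/eps)/(1 - |lambda_2|)
= log(100)/(1 - 0.0500) = 4.6052/0.9500
= 4.8475

4.8475


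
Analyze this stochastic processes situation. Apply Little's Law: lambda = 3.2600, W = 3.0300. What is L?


Little's Law: L = lambda * W
= 3.2600 * 3.0300
= 9.8778

9.8778


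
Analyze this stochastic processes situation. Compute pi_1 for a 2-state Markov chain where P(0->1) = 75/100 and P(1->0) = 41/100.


Stationary distribution: pi_0 = p10/(p01+p10), pi_1 = p01/(p01+p10)
p01 = 0.7500, p10 = 0.4100
pi_1 = 0.6466

0.6466


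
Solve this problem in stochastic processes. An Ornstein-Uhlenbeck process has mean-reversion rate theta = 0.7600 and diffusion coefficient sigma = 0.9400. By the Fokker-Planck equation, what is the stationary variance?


Stationary variance = sigma^2 / (2*theta)
= 0.9400^2 / (2*0.7600)
= 0.8836 / 1.5200
= 0.5813

0.5813


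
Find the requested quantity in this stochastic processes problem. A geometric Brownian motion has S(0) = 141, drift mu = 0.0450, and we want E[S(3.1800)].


E[S(t)] = S(0) * exp(mu * t)
= 141 * exp(0.0450 * 3.1800)
= 141 * 1.1538
= 162.6922

162.6922


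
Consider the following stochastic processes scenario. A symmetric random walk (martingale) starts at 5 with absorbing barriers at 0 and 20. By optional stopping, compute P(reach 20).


By optional stopping theorem: E(M at tau) = M(0) = 5
P(hit 20)*20 + P(hit 0)*0 = 5
P(hit 20) = (5 - 0)/(20 - 0) = 1/4 = 0.2500

0.2500


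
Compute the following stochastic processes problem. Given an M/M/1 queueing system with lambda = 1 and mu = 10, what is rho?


rho = lambda/mu
= 1/10
= 0.1000

0.1000


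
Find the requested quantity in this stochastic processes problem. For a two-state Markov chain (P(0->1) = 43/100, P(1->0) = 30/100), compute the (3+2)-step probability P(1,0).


P^5 = P^3 * P^2
Computing via matrix multiplication of the transition matrix.
Entry (1,0) of P^5 = 0.4104

0.4104


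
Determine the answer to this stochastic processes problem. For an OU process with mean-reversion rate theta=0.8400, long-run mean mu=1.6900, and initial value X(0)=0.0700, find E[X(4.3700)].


E[X(t)] = mu + (X(0) - mu)*exp(-theta*t)
= 1.6900 + (0.0700 - 1.6900)*exp(-0.8400*4.3700)
= 1.6900 + -1.6200 * 0.0255
= 1.6488

1.6488


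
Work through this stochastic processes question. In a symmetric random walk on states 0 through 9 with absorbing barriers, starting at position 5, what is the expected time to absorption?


For symmetric RW on 0,...,N with absorbing barriers, E(i) = i*(N-i)
E(5) = 5 * 4 = 20

20


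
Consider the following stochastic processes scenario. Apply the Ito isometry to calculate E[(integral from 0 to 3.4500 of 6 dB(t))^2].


By Ito isometry: E[(int f dB)^2] = int f^2 dt
= 6^2 * 3.4500
= 36 * 3.4500 = 124.2000

124.2000


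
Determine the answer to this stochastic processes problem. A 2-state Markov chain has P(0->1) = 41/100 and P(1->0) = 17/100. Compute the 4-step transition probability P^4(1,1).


Computing P^4 by matrix multiplication.
P = [[0.5900, 0.4100], [0.1700, 0.8300]]
After raising P to the power 4:
P^4(1,1) = 0.7160

0.7160


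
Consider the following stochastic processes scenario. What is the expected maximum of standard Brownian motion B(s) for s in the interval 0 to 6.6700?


E(max B(s)) = sqrt(2t/pi)
= sqrt(2*6.6700/pi)
= sqrt(4.2463)
= 2.0606

2.0606


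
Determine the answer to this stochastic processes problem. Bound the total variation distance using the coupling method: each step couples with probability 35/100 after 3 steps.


TV distance bound <= (1-delta)^n
= (1 - 0.3500)^3
= 0.6500^3
= 0.2746

0.2746


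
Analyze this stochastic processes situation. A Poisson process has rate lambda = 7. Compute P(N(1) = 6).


P(N(t)=k) = (lambda*t)^k * exp(-lambda*t) / k!
lambda*t = 7
= 7^6 * exp(-7) / 6!
= 117649 * 9.1188e-04 / 720
= 0.1490

0.1490


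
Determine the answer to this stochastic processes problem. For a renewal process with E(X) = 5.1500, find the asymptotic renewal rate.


Long-run renewal rate = 1/E(X)
= 1/5.1500
= 0.1942

0.1942


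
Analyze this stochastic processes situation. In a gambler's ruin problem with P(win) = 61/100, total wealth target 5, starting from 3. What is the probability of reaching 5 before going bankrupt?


Gambler's ruin formula:
r = q/p = 0.3900/0.6100 = 0.6393
P(win) = (1 - r^i)/(1 - r^N)
= (1 - 0.6393^3)/(1 - 0.6393^5)
= 0.8270

0.8270


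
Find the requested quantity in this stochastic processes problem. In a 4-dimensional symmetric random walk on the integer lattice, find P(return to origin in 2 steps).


P(return in 2 steps) = P(reverse first step) = 1/(2d)
= 1/8
= 0.1250

0.1250


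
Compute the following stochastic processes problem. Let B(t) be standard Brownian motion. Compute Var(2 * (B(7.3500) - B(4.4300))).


Var(alpha*(B(t)-B(s))) = alpha^2 * (t-s)
= 2^2 * (7.3500 - 4.4300)
= 4 * 2.9200
= 11.6800

11.6800


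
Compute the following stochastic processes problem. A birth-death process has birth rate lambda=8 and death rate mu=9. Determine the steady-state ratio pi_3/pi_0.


For birth-death process, pi_n/pi_0 = (lambda/mu)^n
= (8/9)^3
= 0.7023

0.7023


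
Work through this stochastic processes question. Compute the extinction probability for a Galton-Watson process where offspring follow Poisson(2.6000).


Since mu = 2.6000 > 1, extinction prob q < 1.
Solve s = exp(mu*(s-1)) iteratively.
q = 0.0951

0.0951


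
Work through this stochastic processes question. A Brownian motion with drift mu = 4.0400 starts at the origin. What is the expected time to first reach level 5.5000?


Expected first passage time = a/mu
= 5.5000/4.0400
= 1.3614

1.3614


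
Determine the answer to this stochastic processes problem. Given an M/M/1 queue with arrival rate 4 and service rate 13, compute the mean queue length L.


rho = 4/13 = 0.3077
L = rho/(1-rho)
= 0.3077/0.6923
= 0.4444

0.4444


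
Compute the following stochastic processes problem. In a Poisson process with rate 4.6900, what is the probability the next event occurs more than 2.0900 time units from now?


P(X > t) = exp(-lambda * t)
= exp(-4.6900 * 2.0900)
= exp(-9.8021) = 5.5335e-05

5.5335e-05


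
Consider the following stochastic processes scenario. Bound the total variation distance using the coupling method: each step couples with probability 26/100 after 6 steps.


TV distance bound <= (1-delta)^n
= (1 - 0.2600)^6
= 0.7400^6
= 0.1642

0.1642


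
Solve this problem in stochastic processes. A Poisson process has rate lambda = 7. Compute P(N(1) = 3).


P(N(t)=k) = (lambda*t)^k * exp(-lambda*t) / k!
lambda*t = 7
= 7^3 * exp(-7) / 3!
= 343 * 9.1188e-04 / 6
= 0.0521

0.0521


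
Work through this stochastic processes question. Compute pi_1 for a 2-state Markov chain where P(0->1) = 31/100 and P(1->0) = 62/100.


Stationary distribution: pi_0 = p10/(p01+p10), pi_1 = p01/(p01+p10)
p01 = 0.3100, p10 = 0.6200
pi_1 = 0.3333

0.3333


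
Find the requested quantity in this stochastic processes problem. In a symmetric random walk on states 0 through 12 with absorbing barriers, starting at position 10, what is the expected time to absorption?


For symmetric RW on 0,...,N with absorbing barriers, E(i) = i*(N-i)
E(10) = 10 * 2 = 20

20


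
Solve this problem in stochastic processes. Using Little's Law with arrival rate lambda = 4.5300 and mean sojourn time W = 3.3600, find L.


Little's Law: L = lambda * W
= 4.5300 * 3.3600
= 15.2208

15.2208


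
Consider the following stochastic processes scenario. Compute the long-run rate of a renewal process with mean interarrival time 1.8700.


Long-run renewal rate = 1/E(X)
= 1/1.8700
= 0.5348

0.5348


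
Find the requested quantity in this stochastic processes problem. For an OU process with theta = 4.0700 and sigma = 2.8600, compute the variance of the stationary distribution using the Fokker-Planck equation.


Stationary variance = sigma^2 / (2*theta)
= 2.8600^2 / (2*4.0700)
= 8.1796 / 8.1400
= 1.0049

1.0049


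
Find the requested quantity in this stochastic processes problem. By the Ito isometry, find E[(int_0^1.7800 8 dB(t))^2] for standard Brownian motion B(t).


By Ito isometry: E[(int f dB)^2] = int f^2 dt
= 8^2 * 1.7800
= 64 * 1.7800 = 113.9200

113.9200


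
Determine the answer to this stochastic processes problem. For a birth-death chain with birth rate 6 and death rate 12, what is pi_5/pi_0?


For birth-death process, pi_n/pi_0 = (lambda/mu)^n
= (6/12)^5
= 0.0312

0.0312


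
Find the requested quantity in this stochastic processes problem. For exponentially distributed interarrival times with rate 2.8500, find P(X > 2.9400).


P(X > t) = exp(-lambda * t)
= exp(-2.8500 * 2.9400)
= exp(-8.3790) = 2.2964e-04

2.2964e-04


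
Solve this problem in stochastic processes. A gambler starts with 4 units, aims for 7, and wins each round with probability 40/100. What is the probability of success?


Gambler's ruin formula:
r = q/p = 0.6000/0.4000 = 1.5000
P(win) = (1 - r^i)/(1 - r^N)
= (1 - 1.5000^4)/(1 - 1.5000^7)
= 0.2525

0.2525


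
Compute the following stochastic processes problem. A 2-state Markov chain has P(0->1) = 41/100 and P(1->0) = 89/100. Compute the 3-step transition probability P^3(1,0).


Computing P^3 by matrix multiplication.
P = [[0.5900, 0.4100], [0.8900, 0.1100]]
After raising P to the power 3:
P^3(1,0) = 0.7031

0.7031


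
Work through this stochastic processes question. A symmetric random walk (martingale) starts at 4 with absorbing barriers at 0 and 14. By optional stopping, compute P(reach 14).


By optional stopping theorem: E(M at tau) = M(0) = 4
P(hit 14)*14 + P(hit 0)*0 = 4
P(hit 14) = (4 - 0)/(14 - 0) = 2/7 = 0.2857

0.2857


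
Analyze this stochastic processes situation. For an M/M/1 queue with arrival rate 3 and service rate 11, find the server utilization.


rho = lambda/mu
= 3/11
= 0.2727

0.2727


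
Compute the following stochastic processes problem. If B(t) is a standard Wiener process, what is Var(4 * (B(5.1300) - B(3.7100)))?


Var(alpha*(B(t)-B(s))) = alpha^2 * (t-s)
= 4^2 * (5.1300 - 3.7100)
= 16 * 1.4200
= 22.7200

22.7200


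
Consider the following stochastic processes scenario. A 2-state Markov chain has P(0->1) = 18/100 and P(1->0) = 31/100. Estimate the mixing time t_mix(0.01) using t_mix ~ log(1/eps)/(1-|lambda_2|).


lambda_2 = |1 - p01 - p10| = |1 - 0.1800 - 0.3100| = 0.5100
t_mix ~ log(1/eps)/(1 - |lambda_2|)
= log(100)/(1 - 0.5100) = 4.6052/0.4900
= 9.3983

9.3983


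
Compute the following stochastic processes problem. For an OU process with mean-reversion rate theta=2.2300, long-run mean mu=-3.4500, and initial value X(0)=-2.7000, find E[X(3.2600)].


E[X(t)] = mu + (X(0) - mu)*exp(-theta*t)
= -3.4500 + (-2.7000 - -3.4500)*exp(-2.2300*3.2600)
= -3.4500 + 0.7500 * 6.9625e-04
= -3.4495

-3.4495


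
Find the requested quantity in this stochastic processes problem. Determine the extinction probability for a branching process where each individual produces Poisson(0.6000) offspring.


Since mu = 0.6000 <= 1, extinction probability = 1.

1.0000


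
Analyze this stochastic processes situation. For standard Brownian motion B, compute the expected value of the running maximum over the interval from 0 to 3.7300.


E(max B(s)) = sqrt(2t/pi)
= sqrt(2*3.7300/pi)
= sqrt(2.3746)
= 1.5410

1.5410


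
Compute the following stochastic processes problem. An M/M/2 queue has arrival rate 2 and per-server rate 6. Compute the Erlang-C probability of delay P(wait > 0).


a = lambda/mu = 0.3333
rho = a/c = 0.1667
Erlang-C formula applied:
C(c,a) = 0.0476

0.0476


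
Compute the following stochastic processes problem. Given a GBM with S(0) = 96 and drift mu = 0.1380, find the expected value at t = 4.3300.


E[S(t)] = S(0) * exp(mu * t)
= 96 * exp(0.1380 * 4.3300)
= 96 * 1.8176
= 174.4936

174.4936


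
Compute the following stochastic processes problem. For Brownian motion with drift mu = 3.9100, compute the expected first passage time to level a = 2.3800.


Expected first passage time = a/mu
= 2.3800/3.9100
= 0.6087

0.6087


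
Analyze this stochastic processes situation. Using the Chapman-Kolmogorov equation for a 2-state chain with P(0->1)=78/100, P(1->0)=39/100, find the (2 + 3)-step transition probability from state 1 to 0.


P^5 = P^2 * P^3
Computing via matrix multiplication of the transition matrix.
Entry (1,0) of P^5 = 0.3334

0.3334


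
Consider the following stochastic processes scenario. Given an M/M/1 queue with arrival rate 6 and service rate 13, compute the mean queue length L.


rho = 6/13 = 0.4615
L = rho/(1-rho)
= 0.4615/0.5385
= 0.8571

0.8571


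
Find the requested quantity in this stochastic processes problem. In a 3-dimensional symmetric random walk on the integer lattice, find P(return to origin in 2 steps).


P(return in 2 steps) = P(reverse first step) = 1/(2d)
= 1/6
= 0.1667

0.1667


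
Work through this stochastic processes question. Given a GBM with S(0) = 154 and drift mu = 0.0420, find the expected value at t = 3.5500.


E[S(t)] = S(0) * exp(mu * t)
= 154 * exp(0.0420 * 3.5500)
= 154 * 1.1608
= 178.7615

178.7615


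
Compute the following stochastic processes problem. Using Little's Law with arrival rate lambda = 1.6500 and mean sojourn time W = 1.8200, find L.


Little's Law: L = lambda * W
= 1.6500 * 1.8200
= 3.0030

3.0030


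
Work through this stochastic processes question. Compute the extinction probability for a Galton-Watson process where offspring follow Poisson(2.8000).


Since mu = 2.8000 > 1, extinction prob q < 1.
Solve s = exp(mu*(s-1)) iteratively.
q = 0.0750

0.0750


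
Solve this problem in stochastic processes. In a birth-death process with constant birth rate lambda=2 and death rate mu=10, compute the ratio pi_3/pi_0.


For birth-death process, pi_n/pi_0 = (lambda/mu)^n
= (2/10)^3
= 0.0080

0.0080


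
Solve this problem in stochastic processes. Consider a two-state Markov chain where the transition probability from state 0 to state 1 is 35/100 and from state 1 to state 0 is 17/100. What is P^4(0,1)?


Computing P^4 by matrix multiplication.
P = [[0.6500, 0.3500], [0.1700, 0.8300]]
After raising P to the power 4:
P^4(0,1) = 0.6373

0.6373


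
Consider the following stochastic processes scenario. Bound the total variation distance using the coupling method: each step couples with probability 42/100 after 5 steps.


TV distance bound <= (1-delta)^n
= (1 - 0.4200)^5
= 0.5800^5
= 0.0656

0.0656


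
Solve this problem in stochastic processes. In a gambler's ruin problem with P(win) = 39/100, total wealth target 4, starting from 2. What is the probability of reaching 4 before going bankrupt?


Gambler's ruin formula:
r = q/p = 0.6100/0.3900 = 1.5641
P(win) = (1 - r^i)/(1 - r^N)
= (1 - 1.5641^2)/(1 - 1.5641^4)
= 0.2902

0.2902


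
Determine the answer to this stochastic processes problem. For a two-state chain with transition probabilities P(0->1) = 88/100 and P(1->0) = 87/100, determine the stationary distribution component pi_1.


Stationary distribution: pi_0 = p10/(p01+p10), pi_1 = p01/(p01+p10)
p01 = 0.8800, p10 = 0.8700
pi_1 = 0.5029

0.5029


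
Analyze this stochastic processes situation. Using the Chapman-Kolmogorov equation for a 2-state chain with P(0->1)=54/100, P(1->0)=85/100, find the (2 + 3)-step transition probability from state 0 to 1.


P^5 = P^2 * P^3
Computing via matrix multiplication of the transition matrix.
Entry (0,1) of P^5 = 0.3920

0.3920


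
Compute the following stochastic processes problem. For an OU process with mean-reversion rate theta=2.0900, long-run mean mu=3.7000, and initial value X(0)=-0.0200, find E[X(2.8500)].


E[X(t)] = mu + (X(0) - mu)*exp(-theta*t)
= 3.7000 + (-0.0200 - 3.7000)*exp(-2.0900*2.8500)
= 3.7000 + -3.7200 * 0.0026
= 3.6904

3.6904


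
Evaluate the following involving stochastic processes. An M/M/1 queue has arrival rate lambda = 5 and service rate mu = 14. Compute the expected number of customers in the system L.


rho = 5/14 = 0.3571
L = rho/(1-rho)
= 0.3571/0.6429
= 0.5556

0.5556


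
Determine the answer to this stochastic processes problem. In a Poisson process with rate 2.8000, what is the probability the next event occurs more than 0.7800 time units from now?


P(X > t) = exp(-lambda * t)
= exp(-2.8000 * 0.7800)
= exp(-2.1840) = 0.1126

0.1126


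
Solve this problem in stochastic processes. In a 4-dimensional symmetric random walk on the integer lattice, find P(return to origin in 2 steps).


P(return in 2 steps) = P(reverse first step) = 1/(2d)
= 1/8
= 0.1250

0.1250


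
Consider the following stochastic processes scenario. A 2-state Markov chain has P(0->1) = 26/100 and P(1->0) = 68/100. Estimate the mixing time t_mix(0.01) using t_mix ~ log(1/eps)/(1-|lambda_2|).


lambda_2 = |1 - p01 - p10| = |1 - 0.2600 - 0.6800| = 0.0600
t_mix ~ log(1/eps)/(1 - |lambda_2|)
= log(100)/(1 - 0.0600) = 4.6052/0.9400
= 4.8991

4.8991


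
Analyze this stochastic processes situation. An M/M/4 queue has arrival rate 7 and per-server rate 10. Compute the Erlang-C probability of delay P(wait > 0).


a = lambda/mu = 0.7000
rho = a/c = 0.1750
Erlang-C formula applied:
C(c,a) = 0.0060

0.0060


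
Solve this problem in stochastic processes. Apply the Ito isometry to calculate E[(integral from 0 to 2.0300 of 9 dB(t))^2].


By Ito isometry: E[(int f dB)^2] = int f^2 dt
= 9^2 * 2.0300
= 81 * 2.0300 = 164.4300

164.4300


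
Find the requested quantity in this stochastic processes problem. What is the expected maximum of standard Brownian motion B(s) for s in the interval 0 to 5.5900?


E(max B(s)) = sqrt(2t/pi)
= sqrt(2*5.5900/pi)
= sqrt(3.5587)
= 1.8865

1.8865


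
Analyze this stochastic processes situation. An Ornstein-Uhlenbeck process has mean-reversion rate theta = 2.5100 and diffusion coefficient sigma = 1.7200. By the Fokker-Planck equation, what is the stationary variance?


Stationary variance = sigma^2 / (2*theta)
= 1.7200^2 / (2*2.5100)
= 2.9584 / 5.0200
= 0.5893

0.5893


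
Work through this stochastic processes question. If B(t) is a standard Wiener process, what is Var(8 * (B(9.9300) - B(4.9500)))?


Var(alpha*(B(t)-B(s))) = alpha^2 * (t-s)
= 8^2 * (9.9300 - 4.9500)
= 64 * 4.9800
= 318.7200

318.7200


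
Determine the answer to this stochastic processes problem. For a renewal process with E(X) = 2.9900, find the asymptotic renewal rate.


Long-run renewal rate = 1/E(X)
= 1/2.9900
= 0.3344

0.3344


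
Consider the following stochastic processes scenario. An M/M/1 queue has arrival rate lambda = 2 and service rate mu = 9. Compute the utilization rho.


rho = lambda/mu
= 2/9
= 0.2222

0.2222


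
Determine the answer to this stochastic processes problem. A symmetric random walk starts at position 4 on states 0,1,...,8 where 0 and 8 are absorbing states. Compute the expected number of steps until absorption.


For symmetric RW on 0,...,N with absorbing barriers, E(i) = i*(N-i)
E(4) = 4 * 4 = 16

16


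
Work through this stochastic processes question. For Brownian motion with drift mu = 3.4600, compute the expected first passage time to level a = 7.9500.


Expected first passage time = a/mu
= 7.9500/3.4600
= 2.2977

2.2977


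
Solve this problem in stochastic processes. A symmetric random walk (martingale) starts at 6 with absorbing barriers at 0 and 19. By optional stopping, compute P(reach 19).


By optional stopping theorem: E(M at tau) = M(0) = 6
P(hit 19)*19 + P(hit 0)*0 = 6
P(hit 19) = (6 - 0)/(19 - 0) = 6/19 = 0.3158

0.3158


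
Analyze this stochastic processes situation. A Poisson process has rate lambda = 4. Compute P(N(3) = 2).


P(N(t)=k) = (lambda*t)^k * exp(-lambda*t) / k!
lambda*t = 12
= 12^2 * exp(-12) / 2!
= 144 * 6.1442e-06 / 2
= 4.4238e-04

4.4238e-04


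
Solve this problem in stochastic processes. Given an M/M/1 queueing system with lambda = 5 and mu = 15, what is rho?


rho = lambda/mu
= 5/15
= 0.3333

0.3333


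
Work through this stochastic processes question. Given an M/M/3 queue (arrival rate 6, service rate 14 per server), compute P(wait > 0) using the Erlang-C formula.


a = lambda/mu = 0.4286
rho = a/c = 0.1429
Erlang-C formula applied:
C(c,a) = 0.0100

0.0100


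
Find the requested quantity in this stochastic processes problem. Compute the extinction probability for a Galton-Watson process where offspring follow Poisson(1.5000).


Since mu = 1.5000 > 1, extinction prob q < 1.
Solve s = exp(mu*(s-1)) iteratively.
q = 0.4172

0.4172


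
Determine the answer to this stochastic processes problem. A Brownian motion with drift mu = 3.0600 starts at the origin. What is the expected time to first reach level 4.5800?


Expected first passage time = a/mu
= 4.5800/3.0600
= 1.4967

1.4967


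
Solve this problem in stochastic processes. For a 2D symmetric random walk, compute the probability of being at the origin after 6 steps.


P = C(6,3)^2 / 4^6
= 20^2 / 4096
= 400 / 4096
= 0.0977

0.0977


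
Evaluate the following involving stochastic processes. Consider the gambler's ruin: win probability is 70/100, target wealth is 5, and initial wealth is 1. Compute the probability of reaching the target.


Gambler's ruin formula:
r = q/p = 0.3000/0.7000 = 0.4286
P(win) = (1 - r^i)/(1 - r^N)
= (1 - 0.4286^1)/(1 - 0.4286^5)
= 0.5798

0.5798


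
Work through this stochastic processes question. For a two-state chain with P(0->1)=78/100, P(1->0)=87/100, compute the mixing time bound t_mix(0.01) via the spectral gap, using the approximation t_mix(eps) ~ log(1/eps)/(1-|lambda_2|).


lambda_2 = |1 - p01 - p10| = |1 - 0.7800 - 0.8700| = 0.6500
t_mix ~ log(1/eps)/(1 - |lambda_2|)
= log(100)/(1 - 0.6500) = 4.6052/0.3500
= 13.1576

13.1576


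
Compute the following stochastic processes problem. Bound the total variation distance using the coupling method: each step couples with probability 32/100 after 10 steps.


TV distance bound <= (1-delta)^n
= (1 - 0.3200)^10
= 0.6800^10
= 0.0211

0.0211


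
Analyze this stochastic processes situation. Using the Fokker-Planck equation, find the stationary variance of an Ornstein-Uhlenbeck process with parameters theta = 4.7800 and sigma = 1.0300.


Stationary variance = sigma^2 / (2*theta)
= 1.0300^2 / (2*4.7800)
= 1.0609 / 9.5600
= 0.1110

0.1110


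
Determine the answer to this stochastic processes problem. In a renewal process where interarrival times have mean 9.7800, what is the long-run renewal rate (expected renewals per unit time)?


Long-run renewal rate = 1/E(X)
= 1/9.7800
= 0.1022

0.1022


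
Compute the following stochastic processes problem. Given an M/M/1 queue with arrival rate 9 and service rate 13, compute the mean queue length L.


rho = 9/13 = 0.6923
L = rho/(1-rho)
= 0.6923/0.3077
= 2.2500

2.2500


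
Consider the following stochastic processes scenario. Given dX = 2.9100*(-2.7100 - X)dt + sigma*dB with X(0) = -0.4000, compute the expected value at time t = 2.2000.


E[X(t)] = mu + (X(0) - mu)*exp(-theta*t)
= -2.7100 + (-0.4000 - -2.7100)*exp(-2.9100*2.2000)
= -2.7100 + 2.3100 * 0.0017
= -2.7062

-2.7062


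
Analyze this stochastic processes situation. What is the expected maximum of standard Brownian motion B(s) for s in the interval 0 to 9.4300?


E(max B(s)) = sqrt(2t/pi)
= sqrt(2*9.4300/pi)
= sqrt(6.0033)
= 2.4502

2.4502


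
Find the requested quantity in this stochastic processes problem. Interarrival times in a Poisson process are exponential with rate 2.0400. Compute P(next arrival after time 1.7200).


P(X > t) = exp(-lambda * t)
= exp(-2.0400 * 1.7200)
= exp(-3.5088) = 0.0299

0.0299


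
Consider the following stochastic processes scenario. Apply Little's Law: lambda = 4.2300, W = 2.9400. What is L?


Little's Law: L = lambda * W
= 4.2300 * 2.9400
= 12.4362

12.4362


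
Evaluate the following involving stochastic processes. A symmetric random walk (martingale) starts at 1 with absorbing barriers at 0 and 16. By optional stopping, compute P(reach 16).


By optional stopping theorem: E(M at tau) = M(0) = 1
P(hit 16)*16 + P(hit 0)*0 = 1
P(hit 16) = (1 - 0)/(16 - 0) = 1/16 = 0.0625

0.0625


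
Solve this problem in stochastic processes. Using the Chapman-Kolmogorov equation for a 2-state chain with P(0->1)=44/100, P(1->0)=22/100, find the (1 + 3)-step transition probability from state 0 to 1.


P^4 = P^1 * P^3
Computing via matrix multiplication of the transition matrix.
Entry (0,1) of P^4 = 0.6578

0.6578


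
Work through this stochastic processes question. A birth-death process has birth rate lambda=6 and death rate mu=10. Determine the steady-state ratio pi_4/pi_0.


For birth-death process, pi_n/pi_0 = (lambda/mu)^n
= (6/10)^4
= 0.1296

0.1296


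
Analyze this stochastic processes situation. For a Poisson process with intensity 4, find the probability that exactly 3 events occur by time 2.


P(N(t)=k) = (lambda*t)^k * exp(-lambda*t) / k!
lambda*t = 8
= 8^3 * exp(-8) / 3!
= 512 * 3.3546e-04 / 6
= 0.0286

0.0286


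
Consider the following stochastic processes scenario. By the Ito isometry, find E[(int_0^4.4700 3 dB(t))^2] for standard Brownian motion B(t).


By Ito isometry: E[(int f dB)^2] = int f^2 dt
= 3^2 * 4.4700
= 9 * 4.4700 = 40.2300

40.2300


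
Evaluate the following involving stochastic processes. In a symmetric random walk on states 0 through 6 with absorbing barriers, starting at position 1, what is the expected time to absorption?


For symmetric RW on 0,...,N with absorbing barriers, E(i) = i*(N-i)
E(1) = 1 * 5 = 5

5


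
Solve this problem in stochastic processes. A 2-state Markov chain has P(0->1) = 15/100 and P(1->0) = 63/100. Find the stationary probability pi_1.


Stationary distribution: pi_0 = p10/(p01+p10), pi_1 = p01/(p01+p10)
p01 = 0.1500, p10 = 0.6300
pi_1 = 0.1923

0.1923


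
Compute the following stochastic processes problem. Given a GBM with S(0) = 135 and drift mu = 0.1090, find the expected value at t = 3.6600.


E[S(t)] = S(0) * exp(mu * t)
= 135 * exp(0.1090 * 3.6600)
= 135 * 1.4902
= 201.1830

201.1830


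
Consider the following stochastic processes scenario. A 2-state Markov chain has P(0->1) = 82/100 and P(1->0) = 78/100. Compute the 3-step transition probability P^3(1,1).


Computing P^3 by matrix multiplication.
P = [[0.1800, 0.8200], [0.7800, 0.2200]]
After raising P to the power 3:
P^3(1,1) = 0.4072

0.4072


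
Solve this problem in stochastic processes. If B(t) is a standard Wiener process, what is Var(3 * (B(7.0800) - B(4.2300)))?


Var(alpha*(B(t)-B(s))) = alpha^2 * (t-s)
= 3^2 * (7.0800 - 4.2300)
= 9 * 2.8500
= 25.6500

25.6500


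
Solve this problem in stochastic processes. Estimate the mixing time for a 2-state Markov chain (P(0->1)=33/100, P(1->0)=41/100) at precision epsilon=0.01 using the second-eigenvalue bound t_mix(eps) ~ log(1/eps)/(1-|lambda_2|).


lambda_2 = |1 - p01 - p10| = |1 - 0.3300 - 0.4100| = 0.2600
t_mix ~ log(1/eps)/(1 - |lambda_2|)
= log(100)/(1 - 0.2600) = 4.6052/0.7400
= 6.2232

6.2232


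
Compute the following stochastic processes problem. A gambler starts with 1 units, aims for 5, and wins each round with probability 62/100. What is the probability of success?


Gambler's ruin formula:
r = q/p = 0.3800/0.6200 = 0.6129
P(win) = (1 - r^i)/(1 - r^N)
= (1 - 0.6129^1)/(1 - 0.6129^5)
= 0.4237

0.4237


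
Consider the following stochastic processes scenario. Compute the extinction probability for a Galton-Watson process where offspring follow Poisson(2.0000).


Since mu = 2.0000 > 1, extinction prob q < 1.
Solve s = exp(mu*(s-1)) iteratively.
q = 0.2032

0.2032


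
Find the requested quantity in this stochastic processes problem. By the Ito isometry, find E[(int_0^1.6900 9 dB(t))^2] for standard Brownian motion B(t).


By Ito isometry: E[(int f dB)^2] = int f^2 dt
= 9^2 * 1.6900
= 81 * 1.6900 = 136.8900

136.8900


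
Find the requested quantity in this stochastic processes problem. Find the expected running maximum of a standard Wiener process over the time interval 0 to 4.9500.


E(max B(s)) = sqrt(2t/pi)
= sqrt(2*4.9500/pi)
= sqrt(3.1513)
= 1.7752

1.7752


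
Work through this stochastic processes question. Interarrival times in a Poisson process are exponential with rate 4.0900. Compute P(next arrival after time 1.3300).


P(X > t) = exp(-lambda * t)
= exp(-4.0900 * 1.3300)
= exp(-5.4397) = 0.0043

0.0043


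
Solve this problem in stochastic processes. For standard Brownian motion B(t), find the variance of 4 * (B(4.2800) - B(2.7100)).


Var(alpha*(B(t)-B(s))) = alpha^2 * (t-s)
= 4^2 * (4.2800 - 2.7100)
= 16 * 1.5700
= 25.1200

25.1200


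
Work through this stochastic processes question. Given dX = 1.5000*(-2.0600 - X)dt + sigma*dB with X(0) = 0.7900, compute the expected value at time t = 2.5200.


E[X(t)] = mu + (X(0) - mu)*exp(-theta*t)
= -2.0600 + (0.7900 - -2.0600)*exp(-1.5000*2.5200)
= -2.0600 + 2.8500 * 0.0228
= -1.9950

-1.9950


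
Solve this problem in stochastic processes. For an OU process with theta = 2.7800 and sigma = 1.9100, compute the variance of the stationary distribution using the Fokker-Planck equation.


Stationary variance = sigma^2 / (2*theta)
= 1.9100^2 / (2*2.7800)
= 3.6481 / 5.5600
= 0.6561

0.6561


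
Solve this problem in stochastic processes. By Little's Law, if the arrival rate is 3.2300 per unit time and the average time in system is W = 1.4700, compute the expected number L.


Little's Law: L = lambda * W
= 3.2300 * 1.4700
= 4.7481

4.7481


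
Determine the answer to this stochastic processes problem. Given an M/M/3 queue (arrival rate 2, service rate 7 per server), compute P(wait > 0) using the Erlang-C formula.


a = lambda/mu = 0.2857
rho = a/c = 0.0952
Erlang-C formula applied:
C(c,a) = 0.0032

0.0032


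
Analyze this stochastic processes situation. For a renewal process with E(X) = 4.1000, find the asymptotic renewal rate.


Long-run renewal rate = 1/E(X)
= 1/4.1000
= 0.2439

0.2439


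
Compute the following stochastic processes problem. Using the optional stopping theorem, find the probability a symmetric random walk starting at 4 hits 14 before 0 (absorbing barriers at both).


By optional stopping theorem: E(M at tau) = M(0) = 4
P(hit 14)*14 + P(hit 0)*0 = 4
P(hit 14) = (4 - 0)/(14 - 0) = 2/7 = 0.2857

0.2857
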